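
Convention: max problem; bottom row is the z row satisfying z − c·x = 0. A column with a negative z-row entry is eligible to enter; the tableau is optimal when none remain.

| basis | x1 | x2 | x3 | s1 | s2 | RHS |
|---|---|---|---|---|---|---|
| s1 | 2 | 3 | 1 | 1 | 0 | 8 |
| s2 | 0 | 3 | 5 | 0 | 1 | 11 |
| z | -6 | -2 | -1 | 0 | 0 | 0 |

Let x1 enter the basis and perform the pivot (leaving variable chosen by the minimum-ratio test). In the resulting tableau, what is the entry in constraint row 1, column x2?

Ratio test on column x1 — row 1: 8/2 = 4; row 2: entry 0 ≤ 0. Minimum is 4 at row 1 (s1 leaves); pivot element 2.
Divide row 1 by 2; eliminate column x1 from the other rows.
In the new row 1, the x2 entry is the old entry divided by the pivot: 3/2 = 3/2.

3/2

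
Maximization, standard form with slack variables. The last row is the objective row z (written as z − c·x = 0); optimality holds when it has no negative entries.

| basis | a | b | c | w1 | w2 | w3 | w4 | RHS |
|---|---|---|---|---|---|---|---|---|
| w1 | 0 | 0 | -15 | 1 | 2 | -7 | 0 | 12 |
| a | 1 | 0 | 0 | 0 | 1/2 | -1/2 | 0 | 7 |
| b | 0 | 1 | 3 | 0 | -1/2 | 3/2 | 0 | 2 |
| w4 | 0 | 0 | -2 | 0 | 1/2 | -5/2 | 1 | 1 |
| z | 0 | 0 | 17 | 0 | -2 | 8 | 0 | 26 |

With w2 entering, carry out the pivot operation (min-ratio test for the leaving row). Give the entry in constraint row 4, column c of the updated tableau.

-4

Ratio test on column w2 — row 1: 12/2 = 6; row 2: 7/(1/2) = 14; row 3: entry -1/2 ≤ 0; row 4: 1/(1/2) = 2. Minimum is 2 at row 4 (w4 leaves); pivot element 1/2.
Divide row 4 by 1/2; eliminate column w2 from the other rows.
In the new row 4, the c entry is the old entry divided by the pivot: (-2)/(1/2) = -4.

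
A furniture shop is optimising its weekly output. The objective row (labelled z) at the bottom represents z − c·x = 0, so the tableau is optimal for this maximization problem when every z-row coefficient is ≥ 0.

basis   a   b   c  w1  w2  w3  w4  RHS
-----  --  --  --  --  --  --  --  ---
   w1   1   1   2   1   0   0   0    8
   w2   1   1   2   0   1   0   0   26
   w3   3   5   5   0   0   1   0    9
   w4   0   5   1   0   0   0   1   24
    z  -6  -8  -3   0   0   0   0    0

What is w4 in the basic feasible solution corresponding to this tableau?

w4 is basic (row 4); its value is the RHS of that row, 24.

24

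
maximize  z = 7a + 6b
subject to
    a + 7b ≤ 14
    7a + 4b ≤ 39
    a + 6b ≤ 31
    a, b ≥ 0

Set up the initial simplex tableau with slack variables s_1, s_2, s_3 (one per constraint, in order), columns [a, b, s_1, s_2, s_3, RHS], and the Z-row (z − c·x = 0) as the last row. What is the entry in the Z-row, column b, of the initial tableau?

The Z-row carries the negated objective coefficients: the b entry is -6.

-6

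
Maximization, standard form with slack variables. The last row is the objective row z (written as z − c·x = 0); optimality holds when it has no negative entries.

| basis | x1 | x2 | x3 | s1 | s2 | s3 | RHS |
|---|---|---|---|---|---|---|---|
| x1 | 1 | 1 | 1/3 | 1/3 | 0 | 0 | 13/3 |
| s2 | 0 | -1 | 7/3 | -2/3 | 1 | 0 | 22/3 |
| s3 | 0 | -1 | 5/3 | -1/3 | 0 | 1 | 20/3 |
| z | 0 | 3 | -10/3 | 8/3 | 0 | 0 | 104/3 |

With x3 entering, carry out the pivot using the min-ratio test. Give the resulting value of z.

Ratio test on column x3 — row 1: (13/3)/(1/3) = 13; row 2: (22/3)/(7/3) = 22/7; row 3: (20/3)/(5/3) = 4. Minimum is 22/7 at row 2 (s2 leaves); pivot element 7/3.
Pivot on row 2; the z-row RHS becomes 104/3 − (-10/3)·(22/7) = 316/7.

316/7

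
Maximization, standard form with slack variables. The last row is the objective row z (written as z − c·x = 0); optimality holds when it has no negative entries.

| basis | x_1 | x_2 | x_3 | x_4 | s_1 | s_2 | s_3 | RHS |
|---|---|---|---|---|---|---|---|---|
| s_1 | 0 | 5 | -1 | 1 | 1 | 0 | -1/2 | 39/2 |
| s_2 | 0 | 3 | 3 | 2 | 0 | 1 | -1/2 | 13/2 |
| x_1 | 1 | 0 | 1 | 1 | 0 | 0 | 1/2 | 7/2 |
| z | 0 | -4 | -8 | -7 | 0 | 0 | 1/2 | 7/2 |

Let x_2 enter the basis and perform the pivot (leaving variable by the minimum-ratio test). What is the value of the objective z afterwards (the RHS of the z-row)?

73/6

Ratio test on column x_2 — row 1: (39/2)/5 = 39/10; row 2: (13/2)/3 = 13/6; row 3: entry 0 ≤ 0. Minimum is 13/6 at row 2 (s_2 leaves); pivot element 3.
Pivot on row 2; the z-row RHS becomes 7/2 − (-4)·(13/6) = 73/6.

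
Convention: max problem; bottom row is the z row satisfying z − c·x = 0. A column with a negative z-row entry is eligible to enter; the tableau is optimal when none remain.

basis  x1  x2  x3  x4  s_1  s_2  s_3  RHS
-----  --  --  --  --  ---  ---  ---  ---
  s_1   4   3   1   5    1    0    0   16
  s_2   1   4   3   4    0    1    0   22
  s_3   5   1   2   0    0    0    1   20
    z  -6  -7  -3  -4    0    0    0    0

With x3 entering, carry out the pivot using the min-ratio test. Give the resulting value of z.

22

Ratio test on column x3 — row 1: 16/1 = 16; row 2: 22/3 = 22/3; row 3: 20/2 = 10. Minimum is 22/3 at row 2 (s_2 leaves); pivot element 3.
Pivot on row 2; the z-row RHS becomes 0 − (-3)·(22/3) = 22.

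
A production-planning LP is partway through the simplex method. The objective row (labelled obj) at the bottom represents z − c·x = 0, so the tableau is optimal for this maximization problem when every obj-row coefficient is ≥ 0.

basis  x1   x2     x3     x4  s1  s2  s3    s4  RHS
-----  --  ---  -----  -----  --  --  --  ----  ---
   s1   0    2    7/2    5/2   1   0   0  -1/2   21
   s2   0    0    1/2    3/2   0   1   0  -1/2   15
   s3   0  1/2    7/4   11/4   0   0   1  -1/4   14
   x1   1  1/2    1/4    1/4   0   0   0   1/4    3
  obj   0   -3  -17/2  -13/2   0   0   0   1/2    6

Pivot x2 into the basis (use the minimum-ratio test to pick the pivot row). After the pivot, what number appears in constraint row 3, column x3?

3/2

Ratio test on column x2 — row 1: 21/2 = 21/2; row 2: entry 0 ≤ 0; row 3: 14/(1/2) = 28; row 4: 3/(1/2) = 6. Minimum is 6 at row 4 (x1 leaves); pivot element 1/2.
Divide row 4 by 1/2; eliminate column x2 from the other rows.
Row 3 update in column x3: 7/4 − (1/2)·(1/2) = 3/2.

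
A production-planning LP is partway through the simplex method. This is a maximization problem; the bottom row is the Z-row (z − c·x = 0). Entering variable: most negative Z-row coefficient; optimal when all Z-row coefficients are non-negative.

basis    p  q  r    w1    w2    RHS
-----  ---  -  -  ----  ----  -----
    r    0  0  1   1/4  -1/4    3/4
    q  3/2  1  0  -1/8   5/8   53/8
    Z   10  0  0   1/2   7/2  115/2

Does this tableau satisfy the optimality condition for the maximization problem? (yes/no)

yes

Every Z-row coefficient is ≥ 0, so the tableau is optimal.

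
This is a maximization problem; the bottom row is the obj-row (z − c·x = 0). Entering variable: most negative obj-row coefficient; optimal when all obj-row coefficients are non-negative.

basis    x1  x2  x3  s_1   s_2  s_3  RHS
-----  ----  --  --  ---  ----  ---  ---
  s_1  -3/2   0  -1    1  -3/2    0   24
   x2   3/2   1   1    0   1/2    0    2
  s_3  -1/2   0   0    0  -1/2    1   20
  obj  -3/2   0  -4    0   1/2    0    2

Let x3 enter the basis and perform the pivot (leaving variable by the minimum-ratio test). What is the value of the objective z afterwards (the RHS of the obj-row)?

10

Ratio test on column x3 — row 1: entry -1 ≤ 0; row 2: 2/1 = 2; row 3: entry 0 ≤ 0. Minimum is 2 at row 2 (x2 leaves); pivot element 1.
Pivot on row 2; the obj-row RHS becomes 2 − (-4)·2 = 10.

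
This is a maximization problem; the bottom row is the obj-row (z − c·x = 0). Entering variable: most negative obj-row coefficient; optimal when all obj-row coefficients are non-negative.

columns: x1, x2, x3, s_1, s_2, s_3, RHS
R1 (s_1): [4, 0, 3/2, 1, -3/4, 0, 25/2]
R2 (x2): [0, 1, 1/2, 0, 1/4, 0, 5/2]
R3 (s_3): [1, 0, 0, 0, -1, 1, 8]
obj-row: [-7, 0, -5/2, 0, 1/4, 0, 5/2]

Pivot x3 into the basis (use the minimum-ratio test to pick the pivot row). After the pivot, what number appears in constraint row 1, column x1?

Ratio test on column x3 — row 1: (25/2)/(3/2) = 25/3; row 2: (5/2)/(1/2) = 5; row 3: entry 0 ≤ 0. Minimum is 5 at row 2 (x2 leaves); pivot element 1/2.
Divide row 2 by 1/2; eliminate column x3 from the other rows.
Row 1 update in column x1: 4 − (3/2)·0 = 4.

4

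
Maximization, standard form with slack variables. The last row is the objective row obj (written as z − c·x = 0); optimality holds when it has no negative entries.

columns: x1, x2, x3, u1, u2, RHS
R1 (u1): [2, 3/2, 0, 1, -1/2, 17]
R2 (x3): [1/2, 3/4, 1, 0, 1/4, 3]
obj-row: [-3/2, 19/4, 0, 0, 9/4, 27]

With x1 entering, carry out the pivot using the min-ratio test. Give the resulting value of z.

Ratio test on column x1 — row 1: 17/2 = 17/2; row 2: 3/(1/2) = 6. Minimum is 6 at row 2 (x3 leaves); pivot element 1/2.
Pivot on row 2; the obj-row RHS becomes 27 − (-3/2)·6 = 36.

36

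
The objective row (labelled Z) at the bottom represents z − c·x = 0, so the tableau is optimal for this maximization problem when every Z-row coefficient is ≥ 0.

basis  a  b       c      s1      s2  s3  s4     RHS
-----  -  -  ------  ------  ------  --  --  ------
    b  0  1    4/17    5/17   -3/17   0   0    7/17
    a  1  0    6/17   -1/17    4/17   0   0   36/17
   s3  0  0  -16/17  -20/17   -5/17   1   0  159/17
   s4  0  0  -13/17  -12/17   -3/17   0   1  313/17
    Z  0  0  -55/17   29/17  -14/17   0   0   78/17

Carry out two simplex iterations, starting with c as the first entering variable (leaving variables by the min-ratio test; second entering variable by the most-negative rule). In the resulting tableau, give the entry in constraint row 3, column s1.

Ratio test on column c — row 1: (7/17)/(4/17) = 7/4; row 2: (36/17)/(6/17) = 6; row 3: entry -16/17 ≤ 0; row 4: entry -13/17 ≤ 0. Minimum is 7/4 at row 1 (b leaves); pivot element 4/17.
Divide row 1 by 4/17; eliminate column c from the other rows.
Second iteration: most negative Z-row entry is -13/4 in column s2, so s2 enters.
Ratio test on column s2 — row 1: entry -3/4 ≤ 0; row 2: (3/2)/(1/2) = 3; row 3: entry -1 ≤ 0; row 4: entry -3/4 ≤ 0. Minimum is 3 at row 2 (a leaves); pivot element 1/2.
Divide row 2 by 1/2; eliminate column s2 from the other rows.
After both pivots, the entry at constraint row 3, column s1 is -1.

-1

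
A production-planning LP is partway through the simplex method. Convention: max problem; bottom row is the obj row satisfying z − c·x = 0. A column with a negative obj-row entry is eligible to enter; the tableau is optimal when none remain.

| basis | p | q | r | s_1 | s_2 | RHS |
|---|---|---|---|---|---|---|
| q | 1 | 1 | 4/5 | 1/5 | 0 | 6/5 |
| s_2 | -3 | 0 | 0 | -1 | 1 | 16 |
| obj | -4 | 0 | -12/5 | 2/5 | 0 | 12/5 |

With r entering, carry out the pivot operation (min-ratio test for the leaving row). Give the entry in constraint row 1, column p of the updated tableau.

5/4

Ratio test on column r — row 1: (6/5)/(4/5) = 3/2; row 2: entry 0 ≤ 0. Minimum is 3/2 at row 1 (q leaves); pivot element 4/5.
Divide row 1 by 4/5; eliminate column r from the other rows.
In the new row 1, the p entry is the old entry divided by the pivot: 1/(4/5) = 5/4.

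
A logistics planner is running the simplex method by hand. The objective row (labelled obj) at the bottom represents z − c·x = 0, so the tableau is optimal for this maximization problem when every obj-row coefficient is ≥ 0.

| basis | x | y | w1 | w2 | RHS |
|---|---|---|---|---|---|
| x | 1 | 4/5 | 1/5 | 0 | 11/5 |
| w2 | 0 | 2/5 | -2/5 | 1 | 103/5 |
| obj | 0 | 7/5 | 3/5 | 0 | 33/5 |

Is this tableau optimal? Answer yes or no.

Every obj-row coefficient is ≥ 0, so the tableau is optimal.

yes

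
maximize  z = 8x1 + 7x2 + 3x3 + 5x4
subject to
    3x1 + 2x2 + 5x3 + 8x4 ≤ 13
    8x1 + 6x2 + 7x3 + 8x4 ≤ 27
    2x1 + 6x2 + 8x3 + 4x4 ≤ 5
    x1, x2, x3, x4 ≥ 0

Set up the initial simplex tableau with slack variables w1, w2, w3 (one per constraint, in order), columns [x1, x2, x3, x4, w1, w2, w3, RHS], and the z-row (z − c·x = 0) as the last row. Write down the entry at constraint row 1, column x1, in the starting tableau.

3

Constraint 1 has coefficient 3 on x1.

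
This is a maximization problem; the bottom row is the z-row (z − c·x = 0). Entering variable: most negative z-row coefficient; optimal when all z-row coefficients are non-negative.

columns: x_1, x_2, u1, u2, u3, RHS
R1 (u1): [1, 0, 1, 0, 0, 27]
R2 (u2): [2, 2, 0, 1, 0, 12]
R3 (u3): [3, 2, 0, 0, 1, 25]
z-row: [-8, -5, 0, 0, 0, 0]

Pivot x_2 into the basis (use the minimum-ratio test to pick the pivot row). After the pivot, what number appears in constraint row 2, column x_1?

1

Ratio test on column x_2 — row 1: entry 0 ≤ 0; row 2: 12/2 = 6; row 3: 25/2 = 25/2. Minimum is 6 at row 2 (u2 leaves); pivot element 2.
Divide row 2 by 2; eliminate column x_2 from the other rows.
In the new row 2, the x_1 entry is the old entry divided by the pivot: 2/2 = 1.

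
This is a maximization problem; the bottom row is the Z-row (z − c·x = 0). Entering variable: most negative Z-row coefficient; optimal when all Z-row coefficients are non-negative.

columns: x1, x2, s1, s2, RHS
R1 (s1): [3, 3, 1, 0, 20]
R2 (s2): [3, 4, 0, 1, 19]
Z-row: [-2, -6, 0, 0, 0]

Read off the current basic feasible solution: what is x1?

0

x1 is not in the basis, so in the current basic feasible solution x1 = 0.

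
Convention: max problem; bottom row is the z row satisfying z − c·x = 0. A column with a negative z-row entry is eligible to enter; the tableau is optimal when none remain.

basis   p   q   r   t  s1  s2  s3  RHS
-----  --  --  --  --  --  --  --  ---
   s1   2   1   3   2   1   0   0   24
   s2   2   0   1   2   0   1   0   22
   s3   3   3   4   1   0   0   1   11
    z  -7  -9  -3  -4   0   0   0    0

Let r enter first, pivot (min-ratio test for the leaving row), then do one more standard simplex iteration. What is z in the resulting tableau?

33

Ratio test on column r — row 1: 24/3 = 8; row 2: 22/1 = 22; row 3: 11/4 = 11/4. Minimum is 11/4 at row 3 (s3 leaves); pivot element 4.
Pivot on row 3; the z-row RHS becomes 0 − (-3)·(11/4) = 33/4.
Next entering variable (most negative z-row entry -27/4): q.
Ratio test on column q — row 1: entry -5/4 ≤ 0; row 2: entry -3/4 ≤ 0; row 3: (11/4)/(3/4) = 11/3. Minimum is 11/3 at row 3 (r leaves); pivot element 3/4.
After the second pivot the z-row RHS is 33/4 − (-27/4)·(11/3) = 33.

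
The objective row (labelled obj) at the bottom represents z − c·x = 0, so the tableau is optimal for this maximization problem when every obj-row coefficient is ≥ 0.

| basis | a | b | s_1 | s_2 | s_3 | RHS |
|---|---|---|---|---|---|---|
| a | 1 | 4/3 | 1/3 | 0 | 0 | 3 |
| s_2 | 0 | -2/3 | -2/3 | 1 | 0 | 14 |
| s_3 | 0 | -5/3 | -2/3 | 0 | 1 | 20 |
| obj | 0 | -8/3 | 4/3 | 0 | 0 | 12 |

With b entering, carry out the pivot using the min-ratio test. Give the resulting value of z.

Ratio test on column b — row 1: 3/(4/3) = 9/4; row 2: entry -2/3 ≤ 0; row 3: entry -5/3 ≤ 0. Minimum is 9/4 at row 1 (a leaves); pivot element 4/3.
Pivot on row 1; the obj-row RHS becomes 12 − (-8/3)·(9/4) = 18.

18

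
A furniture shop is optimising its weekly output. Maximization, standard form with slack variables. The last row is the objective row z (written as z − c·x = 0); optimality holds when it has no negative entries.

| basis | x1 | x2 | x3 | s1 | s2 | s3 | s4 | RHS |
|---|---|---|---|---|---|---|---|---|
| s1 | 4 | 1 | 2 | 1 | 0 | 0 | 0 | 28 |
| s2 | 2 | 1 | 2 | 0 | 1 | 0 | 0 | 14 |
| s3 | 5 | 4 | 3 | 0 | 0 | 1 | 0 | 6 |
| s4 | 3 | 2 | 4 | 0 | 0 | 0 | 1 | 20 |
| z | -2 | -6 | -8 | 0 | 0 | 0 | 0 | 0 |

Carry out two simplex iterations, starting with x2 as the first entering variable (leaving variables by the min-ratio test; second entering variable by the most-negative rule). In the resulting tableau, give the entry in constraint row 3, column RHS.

Ratio test on column x2 — row 1: 28/1 = 28; row 2: 14/1 = 14; row 3: 6/4 = 3/2; row 4: 20/2 = 10. Minimum is 3/2 at row 3 (s3 leaves); pivot element 4.
Divide row 3 by 4; eliminate column x2 from the other rows.
Second iteration: most negative z-row entry is -7/2 in column x3, so x3 enters.
Ratio test on column x3 — row 1: (53/2)/(5/4) = 106/5; row 2: (25/2)/(5/4) = 10; row 3: (3/2)/(3/4) = 2; row 4: 17/(5/2) = 34/5. Minimum is 2 at row 3 (x2 leaves); pivot element 3/4.
Divide row 3 by 3/4; eliminate column x3 from the other rows.
After both pivots, the entry at constraint row 3, column RHS is 2.

2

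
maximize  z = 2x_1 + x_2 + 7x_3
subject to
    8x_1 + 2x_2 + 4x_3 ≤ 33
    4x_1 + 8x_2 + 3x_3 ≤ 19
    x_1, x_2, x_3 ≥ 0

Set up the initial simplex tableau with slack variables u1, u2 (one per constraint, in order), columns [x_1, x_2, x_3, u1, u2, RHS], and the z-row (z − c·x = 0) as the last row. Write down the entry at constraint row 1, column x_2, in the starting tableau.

Constraint 1 has coefficient 2 on x_2.

2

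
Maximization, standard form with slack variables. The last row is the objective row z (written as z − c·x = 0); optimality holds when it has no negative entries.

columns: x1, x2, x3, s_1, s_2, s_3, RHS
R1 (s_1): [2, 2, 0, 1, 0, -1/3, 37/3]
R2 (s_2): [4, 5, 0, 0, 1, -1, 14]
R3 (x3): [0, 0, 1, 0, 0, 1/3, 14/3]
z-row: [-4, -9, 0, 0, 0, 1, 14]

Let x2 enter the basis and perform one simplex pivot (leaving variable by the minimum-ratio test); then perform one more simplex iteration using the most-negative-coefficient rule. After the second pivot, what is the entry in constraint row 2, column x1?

Ratio test on column x2 — row 1: (37/3)/2 = 37/6; row 2: 14/5 = 14/5; row 3: entry 0 ≤ 0. Minimum is 14/5 at row 2 (s_2 leaves); pivot element 5.
Divide row 2 by 5; eliminate column x2 from the other rows.
Second iteration: most negative z-row entry is -4/5 in column s_3, so s_3 enters.
Ratio test on column s_3 — row 1: (101/15)/(1/15) = 101; row 2: entry -1/5 ≤ 0; row 3: (14/3)/(1/3) = 14. Minimum is 14 at row 3 (x3 leaves); pivot element 1/3.
Divide row 3 by 1/3; eliminate column s_3 from the other rows.
After both pivots, the entry at constraint row 2, column x1 is 4/5.

4/5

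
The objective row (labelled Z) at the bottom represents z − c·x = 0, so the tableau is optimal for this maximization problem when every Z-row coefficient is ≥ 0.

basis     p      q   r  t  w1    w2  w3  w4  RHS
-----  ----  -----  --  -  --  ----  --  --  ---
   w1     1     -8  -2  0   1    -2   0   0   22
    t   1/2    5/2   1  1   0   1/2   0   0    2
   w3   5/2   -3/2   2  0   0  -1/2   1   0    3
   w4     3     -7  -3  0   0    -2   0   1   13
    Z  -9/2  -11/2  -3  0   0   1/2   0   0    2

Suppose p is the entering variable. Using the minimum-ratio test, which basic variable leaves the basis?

w3

Column p entries and ratios — w1: 22/1 = 22; t: 2/(1/2) = 4; w3: 3/(5/2) = 6/5; w4: 13/3 = 13/3.
Smallest ratio is 6/5 in the row of w3, so w3 leaves.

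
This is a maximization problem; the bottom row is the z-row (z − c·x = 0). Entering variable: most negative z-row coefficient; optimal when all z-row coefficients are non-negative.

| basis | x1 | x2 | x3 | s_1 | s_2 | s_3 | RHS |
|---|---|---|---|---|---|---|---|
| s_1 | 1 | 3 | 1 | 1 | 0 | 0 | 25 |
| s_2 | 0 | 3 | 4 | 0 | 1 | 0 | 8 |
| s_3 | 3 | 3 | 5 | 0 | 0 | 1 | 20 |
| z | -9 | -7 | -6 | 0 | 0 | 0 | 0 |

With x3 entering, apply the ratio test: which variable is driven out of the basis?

Column x3 entries and ratios — s_1: 25/1 = 25; s_2: 8/4 = 2; s_3: 20/5 = 4.
Smallest ratio is 2 in the row of s_2, so s_2 leaves.

s_2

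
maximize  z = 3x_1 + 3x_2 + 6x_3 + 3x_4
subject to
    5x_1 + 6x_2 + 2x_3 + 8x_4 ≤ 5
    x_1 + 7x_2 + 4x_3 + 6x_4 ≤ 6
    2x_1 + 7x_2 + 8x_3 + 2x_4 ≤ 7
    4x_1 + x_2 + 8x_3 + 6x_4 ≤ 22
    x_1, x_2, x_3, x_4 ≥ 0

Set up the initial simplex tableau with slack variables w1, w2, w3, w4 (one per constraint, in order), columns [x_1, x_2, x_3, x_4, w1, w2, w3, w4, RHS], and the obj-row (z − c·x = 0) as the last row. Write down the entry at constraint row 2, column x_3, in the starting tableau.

Constraint 2 has coefficient 4 on x_3.

4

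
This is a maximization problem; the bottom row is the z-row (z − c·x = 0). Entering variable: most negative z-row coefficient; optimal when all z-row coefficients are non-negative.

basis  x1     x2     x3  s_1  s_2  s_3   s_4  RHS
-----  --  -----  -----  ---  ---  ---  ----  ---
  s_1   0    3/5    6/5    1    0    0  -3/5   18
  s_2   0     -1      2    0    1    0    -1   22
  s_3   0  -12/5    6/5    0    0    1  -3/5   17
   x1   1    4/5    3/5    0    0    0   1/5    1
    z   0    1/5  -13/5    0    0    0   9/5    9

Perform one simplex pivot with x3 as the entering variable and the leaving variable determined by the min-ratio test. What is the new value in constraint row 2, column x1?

Ratio test on column x3 — row 1: 18/(6/5) = 15; row 2: 22/2 = 11; row 3: 17/(6/5) = 85/6; row 4: 1/(3/5) = 5/3. Minimum is 5/3 at row 4 (x1 leaves); pivot element 3/5.
Divide row 4 by 3/5; eliminate column x3 from the other rows.
Row 2 update in column x1: 0 − 2·(5/3) = -10/3.

-10/3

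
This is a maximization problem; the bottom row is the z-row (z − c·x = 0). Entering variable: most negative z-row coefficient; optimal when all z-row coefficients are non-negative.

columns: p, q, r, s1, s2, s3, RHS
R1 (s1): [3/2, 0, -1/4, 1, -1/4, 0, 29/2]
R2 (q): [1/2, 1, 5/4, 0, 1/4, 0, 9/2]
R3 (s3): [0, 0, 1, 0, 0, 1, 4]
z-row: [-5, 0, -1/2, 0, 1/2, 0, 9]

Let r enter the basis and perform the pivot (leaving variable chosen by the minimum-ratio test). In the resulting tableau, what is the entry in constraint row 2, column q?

Ratio test on column r — row 1: entry -1/4 ≤ 0; row 2: (9/2)/(5/4) = 18/5; row 3: 4/1 = 4. Minimum is 18/5 at row 2 (q leaves); pivot element 5/4.
Divide row 2 by 5/4; eliminate column r from the other rows.
In the new row 2, the q entry is the old entry divided by the pivot: 1/(5/4) = 4/5.

4/5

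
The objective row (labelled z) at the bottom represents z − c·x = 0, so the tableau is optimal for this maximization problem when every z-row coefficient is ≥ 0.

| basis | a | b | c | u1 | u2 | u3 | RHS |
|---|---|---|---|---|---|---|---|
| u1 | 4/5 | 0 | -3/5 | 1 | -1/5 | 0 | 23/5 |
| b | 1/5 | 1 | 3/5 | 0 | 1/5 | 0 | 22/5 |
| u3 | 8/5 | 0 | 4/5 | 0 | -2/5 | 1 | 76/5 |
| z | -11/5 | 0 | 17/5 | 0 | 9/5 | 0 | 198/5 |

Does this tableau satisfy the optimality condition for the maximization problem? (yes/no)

no

The z-row has a negative entry -11/5 in column a, so it is not optimal.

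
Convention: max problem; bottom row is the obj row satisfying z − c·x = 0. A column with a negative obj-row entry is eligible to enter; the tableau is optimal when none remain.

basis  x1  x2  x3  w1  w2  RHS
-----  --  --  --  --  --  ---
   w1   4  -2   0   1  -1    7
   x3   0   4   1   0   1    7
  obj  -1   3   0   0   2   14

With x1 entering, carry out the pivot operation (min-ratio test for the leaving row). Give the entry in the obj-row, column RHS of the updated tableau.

63/4

Ratio test on column x1 — row 1: 7/4 = 7/4; row 2: entry 0 ≤ 0. Minimum is 7/4 at row 1 (w1 leaves); pivot element 4.
Divide row 1 by 4; eliminate column x1 from the other rows.
obj-row update in column RHS: 14 − (-1)·(7/4) = 63/4.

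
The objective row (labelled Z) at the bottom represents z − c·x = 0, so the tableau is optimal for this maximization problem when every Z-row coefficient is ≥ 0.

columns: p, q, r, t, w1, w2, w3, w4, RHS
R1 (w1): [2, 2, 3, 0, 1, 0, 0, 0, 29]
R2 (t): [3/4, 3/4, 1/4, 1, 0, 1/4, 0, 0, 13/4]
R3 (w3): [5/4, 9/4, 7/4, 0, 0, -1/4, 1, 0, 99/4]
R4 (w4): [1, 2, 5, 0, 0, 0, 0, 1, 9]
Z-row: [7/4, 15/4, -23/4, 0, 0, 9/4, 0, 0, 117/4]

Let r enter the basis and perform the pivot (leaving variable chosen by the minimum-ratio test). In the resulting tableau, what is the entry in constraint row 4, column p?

1/5

Ratio test on column r — row 1: 29/3 = 29/3; row 2: (13/4)/(1/4) = 13; row 3: (99/4)/(7/4) = 99/7; row 4: 9/5 = 9/5. Minimum is 9/5 at row 4 (w4 leaves); pivot element 5.
Divide row 4 by 5; eliminate column r from the other rows.
In the new row 4, the p entry is the old entry divided by the pivot: 1/5 = 1/5.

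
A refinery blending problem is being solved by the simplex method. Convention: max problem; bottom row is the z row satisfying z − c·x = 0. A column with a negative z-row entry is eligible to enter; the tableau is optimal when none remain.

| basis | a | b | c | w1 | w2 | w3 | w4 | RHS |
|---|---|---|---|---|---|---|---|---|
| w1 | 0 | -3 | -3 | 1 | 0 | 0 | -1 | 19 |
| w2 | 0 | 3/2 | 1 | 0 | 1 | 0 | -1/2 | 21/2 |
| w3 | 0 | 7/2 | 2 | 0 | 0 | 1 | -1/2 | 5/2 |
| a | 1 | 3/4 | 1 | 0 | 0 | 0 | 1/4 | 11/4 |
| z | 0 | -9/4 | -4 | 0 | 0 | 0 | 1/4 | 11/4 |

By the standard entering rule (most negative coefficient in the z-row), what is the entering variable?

c

Negative z-row entries: b: -9/4, c: -4.
The most negative is -4 in column c, so c enters.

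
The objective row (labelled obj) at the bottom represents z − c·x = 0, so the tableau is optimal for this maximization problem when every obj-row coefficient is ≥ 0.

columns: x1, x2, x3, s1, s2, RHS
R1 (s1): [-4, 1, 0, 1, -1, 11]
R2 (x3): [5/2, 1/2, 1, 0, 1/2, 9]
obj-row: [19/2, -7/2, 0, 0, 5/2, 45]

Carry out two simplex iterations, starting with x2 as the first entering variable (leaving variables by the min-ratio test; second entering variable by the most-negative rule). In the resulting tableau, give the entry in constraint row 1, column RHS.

Ratio test on column x2 — row 1: 11/1 = 11; row 2: 9/(1/2) = 18. Minimum is 11 at row 1 (s1 leaves); pivot element 1.
Divide row 1 by 1; eliminate column x2 from the other rows.
Second iteration: most negative obj-row entry is -9/2 in column x1, so x1 enters.
Ratio test on column x1 — row 1: entry -4 ≤ 0; row 2: (7/2)/(9/2) = 7/9. Minimum is 7/9 at row 2 (x3 leaves); pivot element 9/2.
Divide row 2 by 9/2; eliminate column x1 from the other rows.
After both pivots, the entry at constraint row 1, column RHS is 127/9.

127/9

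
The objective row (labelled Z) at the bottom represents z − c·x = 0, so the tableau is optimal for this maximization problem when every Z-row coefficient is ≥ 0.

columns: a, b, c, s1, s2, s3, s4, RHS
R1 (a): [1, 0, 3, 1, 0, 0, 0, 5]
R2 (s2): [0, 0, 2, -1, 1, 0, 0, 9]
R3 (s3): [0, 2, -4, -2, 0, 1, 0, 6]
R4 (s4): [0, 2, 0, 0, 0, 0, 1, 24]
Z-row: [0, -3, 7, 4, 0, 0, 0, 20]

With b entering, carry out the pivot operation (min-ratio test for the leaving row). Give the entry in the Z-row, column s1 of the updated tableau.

Ratio test on column b — row 1: entry 0 ≤ 0; row 2: entry 0 ≤ 0; row 3: 6/2 = 3; row 4: 24/2 = 12. Minimum is 3 at row 3 (s3 leaves); pivot element 2.
Divide row 3 by 2; eliminate column b from the other rows.
Z-row update in column s1: 4 − (-3)·(-1) = 1.

1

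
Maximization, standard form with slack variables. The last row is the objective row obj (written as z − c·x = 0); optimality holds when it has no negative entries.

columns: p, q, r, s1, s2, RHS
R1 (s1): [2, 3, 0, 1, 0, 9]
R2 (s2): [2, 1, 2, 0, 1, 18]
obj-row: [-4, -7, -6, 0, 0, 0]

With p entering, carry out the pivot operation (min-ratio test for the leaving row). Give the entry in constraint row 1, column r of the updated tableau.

Ratio test on column p — row 1: 9/2 = 9/2; row 2: 18/2 = 9. Minimum is 9/2 at row 1 (s1 leaves); pivot element 2.
Divide row 1 by 2; eliminate column p from the other rows.
In the new row 1, the r entry is the old entry divided by the pivot: 0/2 = 0.

0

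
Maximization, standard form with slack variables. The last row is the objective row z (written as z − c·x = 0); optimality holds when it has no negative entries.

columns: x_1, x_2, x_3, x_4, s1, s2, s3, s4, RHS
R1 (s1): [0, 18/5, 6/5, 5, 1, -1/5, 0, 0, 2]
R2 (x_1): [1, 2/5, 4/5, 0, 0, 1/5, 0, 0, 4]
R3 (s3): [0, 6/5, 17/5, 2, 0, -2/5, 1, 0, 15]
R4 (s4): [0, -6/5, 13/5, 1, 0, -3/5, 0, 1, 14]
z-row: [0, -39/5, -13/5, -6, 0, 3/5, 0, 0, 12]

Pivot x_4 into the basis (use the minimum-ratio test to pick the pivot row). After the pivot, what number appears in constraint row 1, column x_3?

Ratio test on column x_4 — row 1: 2/5 = 2/5; row 2: entry 0 ≤ 0; row 3: 15/2 = 15/2; row 4: 14/1 = 14. Minimum is 2/5 at row 1 (s1 leaves); pivot element 5.
Divide row 1 by 5; eliminate column x_4 from the other rows.
In the new row 1, the x_3 entry is the old entry divided by the pivot: (6/5)/5 = 6/25.

6/25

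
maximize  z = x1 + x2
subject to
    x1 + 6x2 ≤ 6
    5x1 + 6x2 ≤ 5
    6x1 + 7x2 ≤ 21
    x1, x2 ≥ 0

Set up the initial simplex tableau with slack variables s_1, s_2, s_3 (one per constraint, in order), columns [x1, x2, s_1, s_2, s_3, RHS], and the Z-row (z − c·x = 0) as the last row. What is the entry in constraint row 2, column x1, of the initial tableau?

Constraint 2 has coefficient 5 on x1.

5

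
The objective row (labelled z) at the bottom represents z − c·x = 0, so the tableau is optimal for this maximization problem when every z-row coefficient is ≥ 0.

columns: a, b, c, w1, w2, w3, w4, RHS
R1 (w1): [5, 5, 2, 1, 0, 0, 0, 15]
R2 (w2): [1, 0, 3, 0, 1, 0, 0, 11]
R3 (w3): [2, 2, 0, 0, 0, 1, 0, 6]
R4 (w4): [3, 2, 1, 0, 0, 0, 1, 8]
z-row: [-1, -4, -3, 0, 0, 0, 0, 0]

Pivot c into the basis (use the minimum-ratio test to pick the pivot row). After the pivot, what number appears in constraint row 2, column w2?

1/3

Ratio test on column c — row 1: 15/2 = 15/2; row 2: 11/3 = 11/3; row 3: entry 0 ≤ 0; row 4: 8/1 = 8. Minimum is 11/3 at row 2 (w2 leaves); pivot element 3.
Divide row 2 by 3; eliminate column c from the other rows.
In the new row 2, the w2 entry is the old entry divided by the pivot: 1/3 = 1/3.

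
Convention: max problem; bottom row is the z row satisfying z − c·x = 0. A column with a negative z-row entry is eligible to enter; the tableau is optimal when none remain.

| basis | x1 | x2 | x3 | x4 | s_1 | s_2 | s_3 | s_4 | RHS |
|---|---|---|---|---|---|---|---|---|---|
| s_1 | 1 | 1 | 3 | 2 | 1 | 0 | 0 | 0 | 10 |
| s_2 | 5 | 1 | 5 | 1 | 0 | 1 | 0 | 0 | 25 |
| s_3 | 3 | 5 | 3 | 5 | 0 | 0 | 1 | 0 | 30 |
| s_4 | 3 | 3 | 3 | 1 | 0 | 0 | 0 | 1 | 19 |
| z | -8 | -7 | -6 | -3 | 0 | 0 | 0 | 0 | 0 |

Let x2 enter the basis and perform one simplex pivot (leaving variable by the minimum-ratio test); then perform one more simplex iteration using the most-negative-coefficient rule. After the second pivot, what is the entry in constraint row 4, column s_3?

-1/2

Ratio test on column x2 — row 1: 10/1 = 10; row 2: 25/1 = 25; row 3: 30/5 = 6; row 4: 19/3 = 19/3. Minimum is 6 at row 3 (s_3 leaves); pivot element 5.
Divide row 3 by 5; eliminate column x2 from the other rows.
Second iteration: most negative z-row entry is -19/5 in column x1, so x1 enters.
Ratio test on column x1 — row 1: 4/(2/5) = 10; row 2: 19/(22/5) = 95/22; row 3: 6/(3/5) = 10; row 4: 1/(6/5) = 5/6. Minimum is 5/6 at row 4 (s_4 leaves); pivot element 6/5.
Divide row 4 by 6/5; eliminate column x1 from the other rows.
After both pivots, the entry at constraint row 4, column s_3 is -1/2.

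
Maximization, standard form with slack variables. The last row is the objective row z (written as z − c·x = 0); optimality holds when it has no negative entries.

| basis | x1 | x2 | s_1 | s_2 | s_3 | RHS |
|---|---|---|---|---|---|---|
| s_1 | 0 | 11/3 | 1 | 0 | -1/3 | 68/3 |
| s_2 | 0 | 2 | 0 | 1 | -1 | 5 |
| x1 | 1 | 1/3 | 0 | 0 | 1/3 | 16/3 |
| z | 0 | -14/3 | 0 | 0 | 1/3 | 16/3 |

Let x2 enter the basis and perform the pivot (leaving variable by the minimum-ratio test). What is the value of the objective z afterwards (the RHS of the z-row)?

17

Ratio test on column x2 — row 1: (68/3)/(11/3) = 68/11; row 2: 5/2 = 5/2; row 3: (16/3)/(1/3) = 16. Minimum is 5/2 at row 2 (s_2 leaves); pivot element 2.
Pivot on row 2; the z-row RHS becomes 16/3 − (-14/3)·(5/2) = 17.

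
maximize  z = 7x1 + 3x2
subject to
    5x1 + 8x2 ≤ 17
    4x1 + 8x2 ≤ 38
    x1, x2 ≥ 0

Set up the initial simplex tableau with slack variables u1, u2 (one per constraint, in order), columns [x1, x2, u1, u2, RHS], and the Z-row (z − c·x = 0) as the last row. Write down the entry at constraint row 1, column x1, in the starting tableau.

5

Constraint 1 has coefficient 5 on x1.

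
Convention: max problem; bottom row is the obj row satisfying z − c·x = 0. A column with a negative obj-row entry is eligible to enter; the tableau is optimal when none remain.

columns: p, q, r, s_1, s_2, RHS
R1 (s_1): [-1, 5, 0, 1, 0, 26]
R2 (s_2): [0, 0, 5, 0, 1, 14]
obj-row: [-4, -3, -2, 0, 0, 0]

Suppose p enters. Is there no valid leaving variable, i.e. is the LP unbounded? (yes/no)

yes

Every constraint-row entry in column p is ≤ 0, so increasing p is unbounded.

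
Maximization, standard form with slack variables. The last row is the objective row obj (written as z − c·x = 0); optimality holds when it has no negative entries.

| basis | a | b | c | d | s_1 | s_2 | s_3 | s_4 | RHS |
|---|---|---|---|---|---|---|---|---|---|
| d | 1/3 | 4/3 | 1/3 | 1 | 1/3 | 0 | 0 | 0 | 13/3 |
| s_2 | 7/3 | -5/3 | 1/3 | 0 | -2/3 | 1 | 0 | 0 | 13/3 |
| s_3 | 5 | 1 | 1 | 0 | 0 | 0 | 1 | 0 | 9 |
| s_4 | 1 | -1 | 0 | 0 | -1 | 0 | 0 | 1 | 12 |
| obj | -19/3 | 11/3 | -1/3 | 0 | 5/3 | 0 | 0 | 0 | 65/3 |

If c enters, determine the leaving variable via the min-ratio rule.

Column c entries and ratios — d: (13/3)/(1/3) = 13; s_2: (13/3)/(1/3) = 13; s_3: 9/1 = 9; s_4: 0 ≤ 0, skip.
Smallest ratio is 9 in the row of s_3, so s_3 leaves.

s_3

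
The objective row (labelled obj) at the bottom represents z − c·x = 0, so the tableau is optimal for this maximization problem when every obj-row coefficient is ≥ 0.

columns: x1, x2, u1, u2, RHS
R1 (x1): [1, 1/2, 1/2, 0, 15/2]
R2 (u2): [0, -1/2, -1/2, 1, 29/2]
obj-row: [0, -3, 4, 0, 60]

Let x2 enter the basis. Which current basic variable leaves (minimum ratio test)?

Column x2 entries and ratios — x1: (15/2)/(1/2) = 15; u2: -1/2 ≤ 0, skip.
Smallest ratio is 15 in the row of x1, so x1 leaves.

x1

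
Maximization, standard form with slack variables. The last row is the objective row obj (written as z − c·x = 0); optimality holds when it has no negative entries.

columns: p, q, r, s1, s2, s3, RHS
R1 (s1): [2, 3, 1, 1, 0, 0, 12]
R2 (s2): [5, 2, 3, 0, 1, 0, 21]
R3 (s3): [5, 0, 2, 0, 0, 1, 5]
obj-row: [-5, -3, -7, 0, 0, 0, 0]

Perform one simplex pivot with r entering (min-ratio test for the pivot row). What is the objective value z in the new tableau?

Ratio test on column r — row 1: 12/1 = 12; row 2: 21/3 = 7; row 3: 5/2 = 5/2. Minimum is 5/2 at row 3 (s3 leaves); pivot element 2.
Pivot on row 3; the obj-row RHS becomes 0 − (-7)·(5/2) = 35/2.

35/2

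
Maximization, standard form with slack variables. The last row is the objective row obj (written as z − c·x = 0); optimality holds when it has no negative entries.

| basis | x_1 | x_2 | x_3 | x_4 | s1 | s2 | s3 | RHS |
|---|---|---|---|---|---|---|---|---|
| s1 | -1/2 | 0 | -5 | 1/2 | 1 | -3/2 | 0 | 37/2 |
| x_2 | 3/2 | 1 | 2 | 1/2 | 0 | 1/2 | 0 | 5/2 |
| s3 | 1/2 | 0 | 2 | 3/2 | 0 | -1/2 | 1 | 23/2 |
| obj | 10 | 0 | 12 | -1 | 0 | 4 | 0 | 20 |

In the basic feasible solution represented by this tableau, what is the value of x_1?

x_1 is not in the basis, so in the current basic feasible solution x_1 = 0.

0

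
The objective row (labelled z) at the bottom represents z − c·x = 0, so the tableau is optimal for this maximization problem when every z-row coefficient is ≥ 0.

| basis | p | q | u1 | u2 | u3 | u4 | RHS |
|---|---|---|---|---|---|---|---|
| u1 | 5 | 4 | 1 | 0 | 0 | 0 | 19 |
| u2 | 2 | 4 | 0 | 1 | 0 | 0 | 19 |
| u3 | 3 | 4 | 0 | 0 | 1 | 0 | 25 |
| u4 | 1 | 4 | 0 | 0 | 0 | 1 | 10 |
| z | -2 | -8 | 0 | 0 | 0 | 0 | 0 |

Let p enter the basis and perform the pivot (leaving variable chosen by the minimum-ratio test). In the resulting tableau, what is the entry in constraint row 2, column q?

12/5

Ratio test on column p — row 1: 19/5 = 19/5; row 2: 19/2 = 19/2; row 3: 25/3 = 25/3; row 4: 10/1 = 10. Minimum is 19/5 at row 1 (u1 leaves); pivot element 5.
Divide row 1 by 5; eliminate column p from the other rows.
Row 2 update in column q: 4 − 2·(4/5) = 12/5.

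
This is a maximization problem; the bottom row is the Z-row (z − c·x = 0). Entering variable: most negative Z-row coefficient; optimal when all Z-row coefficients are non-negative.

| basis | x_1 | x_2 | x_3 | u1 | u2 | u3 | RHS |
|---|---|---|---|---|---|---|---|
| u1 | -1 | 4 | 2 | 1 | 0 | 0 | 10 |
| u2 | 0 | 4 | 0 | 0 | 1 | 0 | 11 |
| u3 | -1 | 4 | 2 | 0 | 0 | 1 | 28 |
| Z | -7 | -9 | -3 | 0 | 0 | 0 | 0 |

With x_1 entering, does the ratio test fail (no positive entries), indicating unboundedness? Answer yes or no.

Every constraint-row entry in column x_1 is ≤ 0, so increasing x_1 is unbounded.

yes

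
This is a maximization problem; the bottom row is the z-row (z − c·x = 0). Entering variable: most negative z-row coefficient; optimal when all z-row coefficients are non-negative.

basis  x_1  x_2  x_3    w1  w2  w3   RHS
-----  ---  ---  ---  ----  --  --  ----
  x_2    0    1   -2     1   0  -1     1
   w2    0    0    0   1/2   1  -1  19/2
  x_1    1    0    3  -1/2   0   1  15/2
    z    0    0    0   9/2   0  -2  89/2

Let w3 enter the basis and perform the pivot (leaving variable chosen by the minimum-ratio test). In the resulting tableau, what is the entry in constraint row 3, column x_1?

1

Ratio test on column w3 — row 1: entry -1 ≤ 0; row 2: entry -1 ≤ 0; row 3: (15/2)/1 = 15/2. Minimum is 15/2 at row 3 (x_1 leaves); pivot element 1.
Divide row 3 by 1; eliminate column w3 from the other rows.
In the new row 3, the x_1 entry is the old entry divided by the pivot: 1/1 = 1.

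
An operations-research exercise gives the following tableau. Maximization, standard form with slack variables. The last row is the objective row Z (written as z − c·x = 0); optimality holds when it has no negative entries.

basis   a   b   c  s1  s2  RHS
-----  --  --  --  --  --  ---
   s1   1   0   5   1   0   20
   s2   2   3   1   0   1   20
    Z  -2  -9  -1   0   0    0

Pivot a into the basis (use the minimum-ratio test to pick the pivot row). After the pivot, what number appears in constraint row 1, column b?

-3/2

Ratio test on column a — row 1: 20/1 = 20; row 2: 20/2 = 10. Minimum is 10 at row 2 (s2 leaves); pivot element 2.
Divide row 2 by 2; eliminate column a from the other rows.
Row 1 update in column b: 0 − 1·(3/2) = -3/2.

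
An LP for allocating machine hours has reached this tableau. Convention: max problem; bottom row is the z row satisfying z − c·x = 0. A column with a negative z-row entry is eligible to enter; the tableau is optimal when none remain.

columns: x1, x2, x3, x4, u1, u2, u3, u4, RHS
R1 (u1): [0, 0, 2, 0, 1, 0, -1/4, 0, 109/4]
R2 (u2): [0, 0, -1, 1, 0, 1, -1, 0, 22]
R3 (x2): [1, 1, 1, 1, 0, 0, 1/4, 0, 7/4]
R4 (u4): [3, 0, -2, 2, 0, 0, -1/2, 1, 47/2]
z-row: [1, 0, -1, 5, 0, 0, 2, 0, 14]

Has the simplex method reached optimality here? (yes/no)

no

The z-row has a negative entry -1 in column x3, so it is not optimal.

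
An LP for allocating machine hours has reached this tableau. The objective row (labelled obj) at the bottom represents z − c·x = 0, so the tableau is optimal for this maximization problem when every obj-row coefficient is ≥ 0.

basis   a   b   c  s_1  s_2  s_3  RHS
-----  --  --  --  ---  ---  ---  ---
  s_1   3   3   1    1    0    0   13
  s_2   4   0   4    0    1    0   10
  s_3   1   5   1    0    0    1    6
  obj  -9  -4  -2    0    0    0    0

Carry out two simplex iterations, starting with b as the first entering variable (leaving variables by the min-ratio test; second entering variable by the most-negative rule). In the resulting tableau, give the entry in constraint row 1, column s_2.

Ratio test on column b — row 1: 13/3 = 13/3; row 2: entry 0 ≤ 0; row 3: 6/5 = 6/5. Minimum is 6/5 at row 3 (s_3 leaves); pivot element 5.
Divide row 3 by 5; eliminate column b from the other rows.
Second iteration: most negative obj-row entry is -41/5 in column a, so a enters.
Ratio test on column a — row 1: (47/5)/(12/5) = 47/12; row 2: 10/4 = 5/2; row 3: (6/5)/(1/5) = 6. Minimum is 5/2 at row 2 (s_2 leaves); pivot element 4.
Divide row 2 by 4; eliminate column a from the other rows.
After both pivots, the entry at constraint row 1, column s_2 is -3/5.

-3/5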